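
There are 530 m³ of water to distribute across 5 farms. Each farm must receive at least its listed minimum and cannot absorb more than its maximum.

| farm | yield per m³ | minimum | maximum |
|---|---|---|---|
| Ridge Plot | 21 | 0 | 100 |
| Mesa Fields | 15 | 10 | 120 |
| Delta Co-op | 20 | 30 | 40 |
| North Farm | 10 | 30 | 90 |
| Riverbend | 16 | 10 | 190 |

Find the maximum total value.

8540

Meeting every minimum uses 0+10+30+30+10 = 80 m³, leaving 450.
Rank by yield per m³: Ridge Plot 21 > Delta Co-op 20 > Riverbend 16 > Mesa Fields 15 > North Farm 10.
Give Ridge Plot 100 more to hit its cap of 100 — 350 left.
Delta Co-op takes 10 more to reach its cap of 40 — 340 left.
Riverbend: +180 to 190 (cap) — 160 left.
Mesa Fields takes 110 more to reach its cap of 120 — 50 left.
Only 50 left; North Farm takes them to reach 80.
Total = 21×100 + 15×120 + 20×40 + 10×80 + 16×190 = 8540.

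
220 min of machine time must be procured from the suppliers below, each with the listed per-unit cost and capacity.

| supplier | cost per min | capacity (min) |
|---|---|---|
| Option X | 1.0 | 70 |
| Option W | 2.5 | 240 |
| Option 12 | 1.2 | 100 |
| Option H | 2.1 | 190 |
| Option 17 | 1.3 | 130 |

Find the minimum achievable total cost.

Fill from the cheapest supplier first.
Take 70 from Option X at 1.0 ; need 150 more.
Option 12 at 1.2: take all 100 min ; 50 still needed.
Option 17 at 1.3: take 50 of its 130 ; requirement met.
Option H, Option W: unused.
Cost = 70×1.0 + 100×1.2 + 50×1.3 = 255.

255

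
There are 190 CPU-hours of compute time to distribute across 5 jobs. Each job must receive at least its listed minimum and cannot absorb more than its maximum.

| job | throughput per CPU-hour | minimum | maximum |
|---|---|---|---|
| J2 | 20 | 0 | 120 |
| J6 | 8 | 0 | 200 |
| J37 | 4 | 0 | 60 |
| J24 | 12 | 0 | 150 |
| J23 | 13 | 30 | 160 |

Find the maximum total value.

Meeting every minimum uses 0+0+0+0+30 = 30 CPU-hours, leaving 160.
Rank by throughput per CPU-hour: J2 20 > J23 13 > J24 12 > J6 8 > J37 4.
J2 takes 120 more to reach its cap of 120 — 40 left.
Only 40 left; J23 takes them to reach 70.
Total = 20×120 + 13×70 = 3310.

3310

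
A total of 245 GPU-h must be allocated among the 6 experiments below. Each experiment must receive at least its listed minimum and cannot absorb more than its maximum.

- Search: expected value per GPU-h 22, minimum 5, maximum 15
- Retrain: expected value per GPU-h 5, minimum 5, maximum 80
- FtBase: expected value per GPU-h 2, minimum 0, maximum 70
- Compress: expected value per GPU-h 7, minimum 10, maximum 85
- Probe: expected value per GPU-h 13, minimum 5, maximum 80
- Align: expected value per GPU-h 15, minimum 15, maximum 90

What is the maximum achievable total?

Meeting every minimum uses 5+5+0+10+5+15 = 40 GPU-h, leaving 205.
Rank by expected value per GPU-h: Search 22 > Align 15 > Probe 13 > Compress 7 > Retrain 5 > FtBase 2.
Search: +10 to 15 (cap) → 195 left.
Align takes 75 more to reach its cap of 90 → 120 left.
Probe takes 75 more to reach its cap of 80 → 45 left.
Compress has room for 75 more but only 45 remain, so it gets 55.
Total = 22×15 + 5×5 + 7×55 + 13×80 + 15×90 = 3130.

3130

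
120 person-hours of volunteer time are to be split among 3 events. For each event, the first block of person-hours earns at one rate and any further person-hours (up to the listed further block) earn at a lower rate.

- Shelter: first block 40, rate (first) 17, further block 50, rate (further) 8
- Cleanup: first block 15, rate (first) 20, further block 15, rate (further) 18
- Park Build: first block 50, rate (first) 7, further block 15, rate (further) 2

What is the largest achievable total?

Treat each block as its own option and order by rate: Cleanup/tier1 20 > Cleanup/tier2 18 > Shelter/tier1 17 > Shelter/tier2 8 > Park Build/tier1 7 > Park Build/tier2 2.
Cleanup tier1 at 20: fill all 15 — 105 left.
Cleanup/tier2 (18): +15 — 90 left.
Shelter tier1 at 17: fill all 40 — 50 left.
Fill Shelter tier2 block (50 at 8) — 0 left.
Total = 20×15 + 18×15 + 17×40 + 8×50 = 1650.

1650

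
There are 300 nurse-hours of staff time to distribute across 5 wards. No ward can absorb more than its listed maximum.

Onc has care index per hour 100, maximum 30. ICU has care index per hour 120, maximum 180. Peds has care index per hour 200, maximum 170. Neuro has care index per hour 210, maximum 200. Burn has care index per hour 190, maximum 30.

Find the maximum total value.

62000

Highest care index per hour first: Neuro 210 > Peds 200 > Burn 190 > ICU 120 > Onc 100.
Neuro takes 200 to reach its cap of 200 ; 100 left.
Peds: +100 (room for 170) → 100. Pool exhausted.
Total = 200×100 + 210×200 = 62000.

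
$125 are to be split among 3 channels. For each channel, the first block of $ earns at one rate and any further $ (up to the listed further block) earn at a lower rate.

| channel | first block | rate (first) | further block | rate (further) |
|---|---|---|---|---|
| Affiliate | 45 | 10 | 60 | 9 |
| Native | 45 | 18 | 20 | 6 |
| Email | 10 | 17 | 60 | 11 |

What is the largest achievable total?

1740

Rank every tier by rate: Native/tier1 18 > Email/tier1 17 > Email/tier2 11 > Affiliate/tier1 10 > Affiliate/tier2 9 > Native/tier2 6.
Native tier1 at 18: fill all 45 ; 80 left.
Email tier1 at 17: fill all 10 ; 70 left.
Email tier2 at 11: fill all 60 ; 10 left.
Affiliate tier1 at 10: only 10 left, fill 10.
Total = 18×45 + 17×10 + 11×60 + 10×10 = 1740.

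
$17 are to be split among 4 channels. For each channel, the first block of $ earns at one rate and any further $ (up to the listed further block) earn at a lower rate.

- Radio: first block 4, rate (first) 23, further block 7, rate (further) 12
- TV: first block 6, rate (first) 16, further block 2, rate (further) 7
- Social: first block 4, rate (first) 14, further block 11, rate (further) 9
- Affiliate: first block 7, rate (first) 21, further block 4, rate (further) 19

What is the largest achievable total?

347

Treat each block as its own option and order by rate: Radio/T1 23 > Affiliate/T1 21 > Affiliate/T2 19 > TV/T1 16 > Social/T1 14 > Radio/T2 12 > Social/T2 9 > TV/T2 7.
Fill Radio T1 block (4 at 23) — 13 left.
Fill Affiliate T1 block (7 at 21) — 6 left.
Affiliate T2 at 19: fill all 4 — 2 left.
2 remain; put them into TV T1 at 16.
Total = 23×4 + 21×7 + 19×4 + 16×2 = 347.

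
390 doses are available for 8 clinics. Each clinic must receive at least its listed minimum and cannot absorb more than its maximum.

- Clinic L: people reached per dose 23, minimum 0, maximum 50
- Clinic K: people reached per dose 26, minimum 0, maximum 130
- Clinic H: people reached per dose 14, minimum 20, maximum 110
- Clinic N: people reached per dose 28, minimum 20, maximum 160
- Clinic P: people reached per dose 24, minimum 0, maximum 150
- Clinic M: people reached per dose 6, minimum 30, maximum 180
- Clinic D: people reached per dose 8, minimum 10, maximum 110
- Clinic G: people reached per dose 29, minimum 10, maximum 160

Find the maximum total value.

9920

Meeting every minimum uses 0+0+20+20+0+30+10+10 = 90 doses, leaving 300.
Highest people reached per dose first: Clinic G 29 > Clinic N 28 > Clinic K 26 > Clinic P 24 > Clinic L 23 > Clinic H 14 > Clinic D 8 > Clinic M 6.
Clinic G takes 150 more to reach its cap of 160 → 150 left.
Give Clinic N 140 more to hit its cap of 160 → 10 left.
Only 10 left; Clinic K takes them to reach 10.
Total = 26×10 + 14×20 + 28×160 + 6×30 + 8×10 + 29×160 = 9920.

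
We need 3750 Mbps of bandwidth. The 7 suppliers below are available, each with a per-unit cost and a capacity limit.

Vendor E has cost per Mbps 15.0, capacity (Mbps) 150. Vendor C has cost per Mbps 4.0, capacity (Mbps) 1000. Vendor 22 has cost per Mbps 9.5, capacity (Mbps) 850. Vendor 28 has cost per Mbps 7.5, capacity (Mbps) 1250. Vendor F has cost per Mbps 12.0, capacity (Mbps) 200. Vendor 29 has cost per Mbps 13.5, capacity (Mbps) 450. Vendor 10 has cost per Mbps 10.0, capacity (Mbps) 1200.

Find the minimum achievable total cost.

27950

Fill from the cheapest supplier first.
Vendor C (4.0): use full 1000 ; 2750 Mbps to go.
Take 1250 from Vendor 28 at 7.5 ; need 1500 more.
Vendor 22 at 9.5: take all 850 Mbps ; 650 still needed.
Vendor 10 (10.0): take the remaining 650 ; done.
Vendor F, Vendor 29, Vendor E: unused.
Cost = 1000×4.0 + 1250×7.5 + 850×9.5 + 650×10.0 = 27950.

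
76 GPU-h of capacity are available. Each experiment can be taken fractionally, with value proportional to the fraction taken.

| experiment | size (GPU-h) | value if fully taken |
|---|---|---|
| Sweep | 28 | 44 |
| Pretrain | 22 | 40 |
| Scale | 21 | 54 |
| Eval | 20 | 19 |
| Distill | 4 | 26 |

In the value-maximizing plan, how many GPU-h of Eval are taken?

1

Best value per unit of size first: Distill 26/4≈6.5, Scale 54/21≈2.57, Pretrain 40/22≈1.82, Sweep 44/28≈1.57, Eval 19/20≈0.95.
Distill: take in full, 4 GPU-h for value 26 — 72 left.
Scale: take in full, 21 GPU-h for value 54 — 51 left.
All 22 GPU-h of Pretrain fit (value 40) — 29 remain.
Sweep: take in full, 28 GPU-h for value 44 — 1 left.
1 GPU-h left: a 1/20 share of Eval gives 19×1/20 = 0.95.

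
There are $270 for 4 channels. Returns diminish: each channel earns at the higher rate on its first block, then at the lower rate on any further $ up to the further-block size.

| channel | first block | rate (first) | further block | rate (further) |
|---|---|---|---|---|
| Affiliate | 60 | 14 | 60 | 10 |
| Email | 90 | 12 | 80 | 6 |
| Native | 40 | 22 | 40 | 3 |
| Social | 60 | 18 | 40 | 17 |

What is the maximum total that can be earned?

Order all 8 blocks by rate: Native/tier1 22 > Social/tier1 18 > Social/tier2 17 > Affiliate/tier1 14 > Email/tier1 12 > Affiliate/tier2 10 > Email/tier2 6 > Native/tier2 3.
Fill Native tier1 block (40 at 22) — 230 left.
Fill Social tier1 block (60 at 18) — 170 left.
Fill Social tier2 block (40 at 17) — 130 left.
Fill Affiliate tier1 block (60 at 14) — 70 left.
Email tier1 at 12: only 70 left, fill 70.
Total = 22×40 + 18×60 + 17×40 + 14×60 + 12×70 = 4320.

4320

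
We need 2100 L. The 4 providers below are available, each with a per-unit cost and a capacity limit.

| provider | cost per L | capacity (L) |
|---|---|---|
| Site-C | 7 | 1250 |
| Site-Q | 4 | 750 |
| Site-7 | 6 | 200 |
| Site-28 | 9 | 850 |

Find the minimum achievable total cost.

12250

Cheapest first:
Site-Q at 4: take all 750 L → 1350 still needed.
Take 200 from Site-7 at 6 → need 1150 more.
Take 1150 from Site-C at 7 to finish.
Site-28: unused.
Cost = 750×4 + 200×6 + 1150×7 = 12250.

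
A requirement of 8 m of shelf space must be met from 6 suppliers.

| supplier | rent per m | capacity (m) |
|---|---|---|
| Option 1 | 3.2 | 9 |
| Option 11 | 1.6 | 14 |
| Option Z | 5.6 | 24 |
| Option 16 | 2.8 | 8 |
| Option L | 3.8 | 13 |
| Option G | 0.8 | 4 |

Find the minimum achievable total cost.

Fill from the cheapest supplier first.
Take 4 from Option G at 0.8 ; need 4 more.
Take 4 from Option 11 at 1.6 to finish.
Option 16, Option 1, Option L, Option Z: unused.
Cost = 4×0.8 + 4×1.6 = 9.6.

9.6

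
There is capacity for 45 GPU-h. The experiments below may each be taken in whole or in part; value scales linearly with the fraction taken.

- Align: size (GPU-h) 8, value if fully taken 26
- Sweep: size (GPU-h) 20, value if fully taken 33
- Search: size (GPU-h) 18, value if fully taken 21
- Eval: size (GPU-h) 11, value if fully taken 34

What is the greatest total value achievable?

100

Best value per unit of size first: Align 26/8≈3.25, Eval 34/11≈3.09, Sweep 33/20≈1.65, Search 21/18≈1.17.
All 8 GPU-h of Align fit (value 26) → 37 remain.
Eval: take in full, 11 GPU-h for value 34 → 26 left.
Take all of Sweep (20 GPU-h, value 33) → 6 GPU-h left.
6 GPU-h left: a 6/18 share of Search gives 21×6/18 = 7.
Total value = 100.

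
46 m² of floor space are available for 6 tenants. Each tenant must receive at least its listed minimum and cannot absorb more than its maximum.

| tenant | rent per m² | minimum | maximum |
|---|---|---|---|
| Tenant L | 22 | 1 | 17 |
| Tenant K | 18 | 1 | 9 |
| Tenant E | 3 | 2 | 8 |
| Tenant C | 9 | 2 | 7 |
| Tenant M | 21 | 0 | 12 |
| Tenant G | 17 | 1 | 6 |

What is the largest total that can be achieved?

Meeting every minimum uses 1+1+2+2+0+1 = 7 m², leaving 39.
Highest rent per m² first: Tenant L 22 > Tenant M 21 > Tenant K 18 > Tenant G 17 > Tenant C 9 > Tenant E 3.
Tenant L: +16 to 17 (cap) → 23 left.
Tenant M takes 12 more to reach its cap of 12 → 11 left.
Tenant K takes 8 more to reach its cap of 9 → 3 left.
Tenant G: +3 (room for 5) → 4. Pool exhausted.
Total = 22×17 + 18×9 + 3×2 + 9×2 + 21×12 + 17×4 = 880.

880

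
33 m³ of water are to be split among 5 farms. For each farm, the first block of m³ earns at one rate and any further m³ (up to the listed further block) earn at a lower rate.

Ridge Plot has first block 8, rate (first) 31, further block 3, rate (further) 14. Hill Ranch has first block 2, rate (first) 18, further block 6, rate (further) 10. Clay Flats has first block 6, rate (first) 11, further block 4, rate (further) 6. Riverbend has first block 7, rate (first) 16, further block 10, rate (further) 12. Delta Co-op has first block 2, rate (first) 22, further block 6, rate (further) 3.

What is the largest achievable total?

613

Treat each block as its own option and order by rate: Ridge Plot/tier1 31 > Delta Co-op/tier1 22 > Hill Ranch/tier1 18 > Riverbend/tier1 16 > Ridge Plot/tier2 14 > Riverbend/tier2 12 > Clay Flats/tier1 11 > Hill Ranch/tier2 10 > Clay Flats/tier2 6 > Delta Co-op/tier2 3.
Fill Ridge Plot tier1 block (8 at 31) → 25 left.
Delta Co-op tier1 at 22: fill all 2 → 23 left.
Hill Ranch/tier1 (18): +2 → 21 left.
Riverbend/tier1 (16): +7 → 14 left.
Ridge Plot/tier2 (14): +3 → 11 left.
Riverbend tier2 at 12: fill all 10 → 1 left.
Clay Flats/tier1: +1 of 6 at 11; pool empty.
Total = 31×8 + 22×2 + 18×2 + 16×7 + 14×3 + 12×10 + 11×1 = 613.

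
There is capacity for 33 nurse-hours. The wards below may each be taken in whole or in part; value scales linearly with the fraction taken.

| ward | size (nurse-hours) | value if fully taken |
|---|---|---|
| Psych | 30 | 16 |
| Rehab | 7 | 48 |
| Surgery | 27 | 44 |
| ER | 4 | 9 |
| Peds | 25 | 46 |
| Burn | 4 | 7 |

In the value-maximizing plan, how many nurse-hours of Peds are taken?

Sort by value density: Rehab 48/7≈6.86, ER 9/4≈2.25, Peds 46/25≈1.84, Burn 7/4≈1.75, Surgery 44/27≈1.63, Psych 16/30≈0.533.
Take all of Rehab (7 nurse-hours, value 48) ; 26 nurse-hours left.
All 4 nurse-hours of ER fit (value 9) ; 22 remain.
22 nurse-hours left: a 22/25 share of Peds gives 46×22/25 = 40.48.

22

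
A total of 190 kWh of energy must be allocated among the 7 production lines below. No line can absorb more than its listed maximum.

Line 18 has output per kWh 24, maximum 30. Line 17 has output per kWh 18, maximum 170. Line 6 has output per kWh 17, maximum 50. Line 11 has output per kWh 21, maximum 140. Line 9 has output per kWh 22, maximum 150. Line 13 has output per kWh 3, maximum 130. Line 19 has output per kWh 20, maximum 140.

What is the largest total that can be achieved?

4230

Rank by output per kWh: Line 18 24 > Line 9 22 > Line 11 21 > Line 19 20 > Line 17 18 > Line 6 17 > Line 13 3.
Line 18 takes 30 to reach its cap of 30 → 160 left.
Line 9 takes 150 to reach its cap of 150 → 10 left.
Only 10 left; Line 11 takes them to reach 10.
Total = 24×30 + 21×10 + 22×150 = 4230.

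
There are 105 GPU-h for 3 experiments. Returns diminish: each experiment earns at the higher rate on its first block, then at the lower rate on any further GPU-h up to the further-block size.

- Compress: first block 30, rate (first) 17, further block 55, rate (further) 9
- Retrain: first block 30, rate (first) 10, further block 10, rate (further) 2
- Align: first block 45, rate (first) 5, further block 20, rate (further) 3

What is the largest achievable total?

Order all 6 blocks by rate: Compress/first 17 > Retrain/first 10 > Compress/second 9 > Align/first 5 > Align/second 3 > Retrain/second 2.
Compress/first (17): +30 — 75 left.
Fill Retrain first block (30 at 10) — 45 left.
45 remain; put them into Compress second at 9.
Total = 17×30 + 10×30 + 9×45 = 1215.

1215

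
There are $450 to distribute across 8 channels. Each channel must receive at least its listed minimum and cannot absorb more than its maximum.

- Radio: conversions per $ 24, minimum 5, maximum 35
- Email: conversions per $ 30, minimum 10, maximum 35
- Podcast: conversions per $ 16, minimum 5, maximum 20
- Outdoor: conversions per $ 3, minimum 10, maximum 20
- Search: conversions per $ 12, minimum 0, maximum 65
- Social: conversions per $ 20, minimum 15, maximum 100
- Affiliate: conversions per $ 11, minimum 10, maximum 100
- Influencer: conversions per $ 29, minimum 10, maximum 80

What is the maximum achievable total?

8455

Meeting every minimum uses 5+10+5+10+0+15+10+10 = 65 $, leaving 385.
Order the channels by conversions per $: Email 30 > Influencer 29 > Radio 24 > Social 20 > Podcast 16 > Search 12 > Affiliate 11 > Outdoor 3.
Email takes 25 more to reach its cap of 35 ; 360 left.
Influencer: +70 to 80 (cap) ; 290 left.
Give Radio 30 more to hit its cap of 35 ; 260 left.
Social takes 85 more to reach its cap of 100 ; 175 left.
Podcast: +15 to 20 (cap) ; 160 left.
Give Search 65 more to hit its cap of 65 ; 95 left.
Give Affiliate 90 more to hit its cap of 100 ; 5 left.
Outdoor: +5 (room for 10) → 15. Pool exhausted.
Total = 24×35 + 30×35 + 16×20 + 3×15 + 12×65 + 20×100 + 11×100 + 29×80 = 8455.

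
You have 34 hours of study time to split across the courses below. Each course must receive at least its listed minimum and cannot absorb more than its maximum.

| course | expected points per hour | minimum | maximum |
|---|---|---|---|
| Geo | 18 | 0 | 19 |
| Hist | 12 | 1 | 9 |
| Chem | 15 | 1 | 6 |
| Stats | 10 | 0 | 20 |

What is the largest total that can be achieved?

540

Meeting every minimum uses 0+1+1+0 = 2 hours, leaving 32.
Highest expected points per hour first: Geo 18 > Chem 15 > Hist 12 > Stats 10.
Geo: +19 to 19 (cap) — 13 left.
Give Chem 5 more to hit its cap of 6 — 8 left.
Hist: +8 to 9 (cap) — 0 left.
Total = 18×19 + 12×9 + 15×6 = 540.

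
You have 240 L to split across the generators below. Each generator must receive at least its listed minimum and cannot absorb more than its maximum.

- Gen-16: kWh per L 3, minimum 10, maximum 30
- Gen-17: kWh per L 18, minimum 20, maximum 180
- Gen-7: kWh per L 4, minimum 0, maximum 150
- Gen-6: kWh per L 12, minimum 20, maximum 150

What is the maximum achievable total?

Meeting every minimum uses 10+20+0+20 = 50 L, leaving 190.
Highest kWh per L first: Gen-17 18 > Gen-6 12 > Gen-7 4 > Gen-16 3.
Give Gen-17 160 more to hit its cap of 180 → 30 left.
Only 30 left; Gen-6 takes them to reach 50.
Total = 3×10 + 18×180 + 12×50 = 3870.

3870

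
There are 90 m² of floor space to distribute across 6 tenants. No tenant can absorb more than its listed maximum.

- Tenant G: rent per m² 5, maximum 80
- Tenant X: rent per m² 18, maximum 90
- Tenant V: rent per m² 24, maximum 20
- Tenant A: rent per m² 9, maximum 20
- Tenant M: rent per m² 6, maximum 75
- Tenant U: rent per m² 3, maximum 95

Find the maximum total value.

1740

Order the tenants by rent per m²: Tenant V 24 > Tenant X 18 > Tenant A 9 > Tenant M 6 > Tenant G 5 > Tenant U 3.
Tenant V: +20 to 20 (cap) ; 70 left.
Tenant X: +70 (room for 90) → 70. Pool exhausted.
Total = 18×70 + 24×20 = 1740.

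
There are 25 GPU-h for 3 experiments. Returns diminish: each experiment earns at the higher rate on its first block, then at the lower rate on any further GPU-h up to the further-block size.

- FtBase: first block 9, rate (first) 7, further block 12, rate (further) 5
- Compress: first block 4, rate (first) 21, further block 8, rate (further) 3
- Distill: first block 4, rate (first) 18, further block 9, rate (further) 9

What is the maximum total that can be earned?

293

Treat each block as its own option and order by rate: Compress/T1 21 > Distill/T1 18 > Distill/T2 9 > FtBase/T1 7 > FtBase/T2 5 > Compress/T2 3.
Compress/T1 (21): +4 ; 21 left.
Distill/T1 (18): +4 ; 17 left.
Distill T2 at 9: fill all 9 ; 8 left.
FtBase T1 at 7: only 8 left, fill 8.
Total = 21×4 + 18×4 + 9×9 + 7×8 = 293.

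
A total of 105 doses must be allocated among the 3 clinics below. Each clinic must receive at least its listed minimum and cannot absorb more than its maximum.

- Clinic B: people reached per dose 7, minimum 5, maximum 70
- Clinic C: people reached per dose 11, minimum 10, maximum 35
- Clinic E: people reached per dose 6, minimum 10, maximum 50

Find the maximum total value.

865

Meeting every minimum uses 5+10+10 = 25 doses, leaving 80.
Rank by people reached per dose: Clinic C 11 > Clinic B 7 > Clinic E 6.
Clinic C: +25 to 35 (cap) → 55 left.
Only 55 left; Clinic B takes them to reach 60.
Total = 7×60 + 11×35 + 6×10 = 865.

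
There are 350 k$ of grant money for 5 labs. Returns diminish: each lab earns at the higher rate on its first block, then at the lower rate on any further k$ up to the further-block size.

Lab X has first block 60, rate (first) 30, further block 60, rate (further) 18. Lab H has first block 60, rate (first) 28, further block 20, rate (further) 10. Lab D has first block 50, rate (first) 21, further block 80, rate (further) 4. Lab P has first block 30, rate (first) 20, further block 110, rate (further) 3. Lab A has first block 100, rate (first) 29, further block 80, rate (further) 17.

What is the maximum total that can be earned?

8930

Order all 10 blocks by rate: Lab X/T1 30 > Lab A/T1 29 > Lab H/T1 28 > Lab D/T1 21 > Lab P/T1 20 > Lab X/T2 18 > Lab A/T2 17 > Lab H/T2 10 > Lab D/T2 4 > Lab P/T2 3.
Lab X/T1 (30): +60 ; 290 left.
Fill Lab A T1 block (100 at 29) ; 190 left.
Fill Lab H T1 block (60 at 28) ; 130 left.
Fill Lab D T1 block (50 at 21) ; 80 left.
Lab P T1 at 20: fill all 30 ; 50 left.
Lab X T2 at 18: only 50 left, fill 50.
Total = 30×60 + 29×100 + 28×60 + 21×50 + 20×30 + 18×50 = 8930.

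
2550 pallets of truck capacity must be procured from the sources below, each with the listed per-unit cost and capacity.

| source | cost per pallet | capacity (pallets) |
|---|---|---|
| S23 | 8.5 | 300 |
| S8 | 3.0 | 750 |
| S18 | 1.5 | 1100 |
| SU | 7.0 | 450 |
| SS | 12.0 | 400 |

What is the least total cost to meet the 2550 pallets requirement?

9175

Fill from the cheapest source first.
S18 at 1.5: take all 1100 pallets → 1450 still needed.
S8 at 3.0: take all 750 pallets → 700 still needed.
SU (7.0): use full 450 → 250 pallets to go.
Take 250 from S23 at 8.5 to finish.
SS: unused.
Cost = 1100×1.5 + 750×3.0 + 450×7.0 + 250×8.5 = 9175.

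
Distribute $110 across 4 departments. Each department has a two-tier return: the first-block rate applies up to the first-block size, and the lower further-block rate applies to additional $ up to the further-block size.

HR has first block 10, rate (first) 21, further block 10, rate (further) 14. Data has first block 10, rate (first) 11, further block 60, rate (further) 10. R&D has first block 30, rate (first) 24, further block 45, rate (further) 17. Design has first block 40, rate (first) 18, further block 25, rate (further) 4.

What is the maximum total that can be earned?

Rank every tier by rate: R&D/T1 24 > HR/T1 21 > Design/T1 18 > R&D/T2 17 > HR/T2 14 > Data/T1 11 > Data/T2 10 > Design/T2 4.
R&D T1 at 24: fill all 30 ; 80 left.
HR/T1 (21): +10 ; 70 left.
Fill Design T1 block (40 at 18) ; 30 left.
R&D/T2: +30 of 45 at 17; pool empty.
Total = 24×30 + 21×10 + 18×40 + 17×30 = 2160.

2160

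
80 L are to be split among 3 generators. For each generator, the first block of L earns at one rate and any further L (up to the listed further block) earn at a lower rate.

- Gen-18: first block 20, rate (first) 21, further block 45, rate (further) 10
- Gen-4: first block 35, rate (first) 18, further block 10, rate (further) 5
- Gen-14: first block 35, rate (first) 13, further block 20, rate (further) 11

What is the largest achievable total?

Treat each block as its own option and order by rate: Gen-18/T1 21 > Gen-4/T1 18 > Gen-14/T1 13 > Gen-14/T2 11 > Gen-18/T2 10 > Gen-4/T2 5.
Fill Gen-18 T1 block (20 at 21) ; 60 left.
Fill Gen-4 T1 block (35 at 18) ; 25 left.
25 remain; put them into Gen-14 T1 at 13.
Total = 21×20 + 18×35 + 13×25 = 1375.

1375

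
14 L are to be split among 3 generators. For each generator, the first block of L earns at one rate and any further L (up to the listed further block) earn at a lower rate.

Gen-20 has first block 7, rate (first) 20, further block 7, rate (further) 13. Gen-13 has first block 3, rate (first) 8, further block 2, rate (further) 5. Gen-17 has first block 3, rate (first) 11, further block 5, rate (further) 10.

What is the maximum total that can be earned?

Rank every tier by rate: Gen-20/first 20 > Gen-20/second 13 > Gen-17/first 11 > Gen-17/second 10 > Gen-13/first 8 > Gen-13/second 5.
Fill Gen-20 first block (7 at 20) ; 7 left.
Fill Gen-20 second block (7 at 13) ; 0 left.
Total = 20×7 + 13×7 = 231.

231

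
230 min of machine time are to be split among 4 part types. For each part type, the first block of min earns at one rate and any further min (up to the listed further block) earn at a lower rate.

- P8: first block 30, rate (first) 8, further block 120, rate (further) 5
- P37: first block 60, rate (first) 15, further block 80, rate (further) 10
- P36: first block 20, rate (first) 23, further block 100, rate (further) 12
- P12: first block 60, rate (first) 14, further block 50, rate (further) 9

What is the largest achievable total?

3280

Treat each block as its own option and order by rate: P36/T1 23 > P37/T1 15 > P12/T1 14 > P36/T2 12 > P37/T2 10 > P12/T2 9 > P8/T1 8 > P8/T2 5.
Fill P36 T1 block (20 at 23) ; 210 left.
Fill P37 T1 block (60 at 15) ; 150 left.
P12/T1 (14): +60 ; 90 left.
P36/T2: +90 of 100 at 12; pool empty.
Total = 23×20 + 15×60 + 14×60 + 12×90 = 3280.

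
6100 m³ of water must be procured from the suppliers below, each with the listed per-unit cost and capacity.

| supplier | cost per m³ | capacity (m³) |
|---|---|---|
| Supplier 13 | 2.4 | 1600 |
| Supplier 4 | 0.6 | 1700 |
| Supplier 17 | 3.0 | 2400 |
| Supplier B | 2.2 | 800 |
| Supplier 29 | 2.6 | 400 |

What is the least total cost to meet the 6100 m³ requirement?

Fill from the cheapest supplier first.
Supplier 4 at 0.6: take all 1700 m³ — 4400 still needed.
Supplier B (2.2): use full 800 — 3600 m³ to go.
Supplier 13 at 2.4: take all 1600 m³ — 2000 still needed.
Supplier 29 (2.6): use full 400 — 1600 m³ to go.
Take 1600 from Supplier 17 at 3.0 to finish.
Cost = 1700×0.6 + 800×2.2 + 1600×2.4 + 400×2.6 + 1600×3.0 = 12460.

12460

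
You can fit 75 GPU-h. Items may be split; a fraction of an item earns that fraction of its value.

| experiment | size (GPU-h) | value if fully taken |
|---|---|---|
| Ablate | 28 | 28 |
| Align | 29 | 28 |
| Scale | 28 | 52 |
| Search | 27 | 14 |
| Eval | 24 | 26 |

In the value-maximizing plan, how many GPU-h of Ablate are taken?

Sort by value density: Scale 52/28≈1.86, Eval 26/24≈1.08, Ablate 28/28≈1, Align 28/29≈0.966, Search 14/27≈0.519.
Scale: take in full, 28 GPU-h for value 52 — 47 left.
Take all of Eval (24 GPU-h, value 26) — 23 GPU-h left.
Only 23 GPU-h remain; take 23/28 of Ablate for value 28×23/28 = 23.

23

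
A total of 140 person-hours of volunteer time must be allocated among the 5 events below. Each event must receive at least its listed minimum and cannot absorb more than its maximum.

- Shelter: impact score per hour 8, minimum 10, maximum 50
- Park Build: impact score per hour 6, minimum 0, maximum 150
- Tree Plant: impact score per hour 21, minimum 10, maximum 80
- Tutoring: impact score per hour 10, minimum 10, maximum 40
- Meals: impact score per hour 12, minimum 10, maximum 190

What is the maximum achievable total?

Meeting every minimum uses 10+0+10+10+10 = 40 person-hours, leaving 100.
Highest impact score per hour first: Tree Plant 21 > Meals 12 > Tutoring 10 > Shelter 8 > Park Build 6.
Tree Plant: +70 to 80 (cap) ; 30 left.
Meals: +30 (room for 180) → 40. Pool exhausted.
Total = 8×10 + 21×80 + 10×10 + 12×40 = 2340.

2340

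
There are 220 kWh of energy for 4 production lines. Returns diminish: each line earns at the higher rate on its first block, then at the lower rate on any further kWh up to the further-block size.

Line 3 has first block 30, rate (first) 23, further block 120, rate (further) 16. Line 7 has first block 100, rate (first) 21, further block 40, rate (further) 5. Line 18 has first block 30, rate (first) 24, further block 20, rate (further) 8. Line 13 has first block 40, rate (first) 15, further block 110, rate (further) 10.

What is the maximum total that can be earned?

Treat each block as its own option and order by rate: Line 18/T1 24 > Line 3/T1 23 > Line 7/T1 21 > Line 3/T2 16 > Line 13/T1 15 > Line 13/T2 10 > Line 18/T2 8 > Line 7/T2 5.
Fill Line 18 T1 block (30 at 24) ; 190 left.
Fill Line 3 T1 block (30 at 23) ; 160 left.
Fill Line 7 T1 block (100 at 21) ; 60 left.
60 remain; put them into Line 3 T2 at 16.
Total = 24×30 + 23×30 + 21×100 + 16×60 = 4470.

4470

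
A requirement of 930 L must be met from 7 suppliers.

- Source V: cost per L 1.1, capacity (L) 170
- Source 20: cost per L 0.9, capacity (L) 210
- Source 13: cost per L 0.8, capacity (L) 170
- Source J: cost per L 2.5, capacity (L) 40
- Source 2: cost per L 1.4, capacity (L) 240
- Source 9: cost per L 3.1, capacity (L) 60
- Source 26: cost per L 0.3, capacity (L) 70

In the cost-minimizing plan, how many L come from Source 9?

Fill from the cheapest supplier first.
Source 26 at 0.3: take all 70 L ; 860 still needed.
Source 13 (0.8): use full 170 ; 690 L to go.
Source 20 at 0.9: take all 210 L ; 480 still needed.
Source V (1.1): use full 170 ; 310 L to go.
Source 2 at 1.4: take all 240 L ; 70 still needed.
Source J (2.5): use full 40 ; 30 L to go.
Source 9 (3.1): take the remaining 30 ; done.

30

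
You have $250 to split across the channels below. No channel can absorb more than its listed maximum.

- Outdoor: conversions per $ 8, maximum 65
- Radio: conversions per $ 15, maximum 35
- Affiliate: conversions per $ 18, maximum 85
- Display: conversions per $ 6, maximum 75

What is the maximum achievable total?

2965

Order the channels by conversions per $: Affiliate 18 > Radio 15 > Outdoor 8 > Display 6.
Give Affiliate 85 to hit its cap of 85 → 165 left.
Radio takes 35 to reach its cap of 35 → 130 left.
Outdoor takes 65 to reach its cap of 65 → 65 left.
Only 65 left; Display takes them to reach 65.
Total = 8×65 + 15×35 + 18×85 + 6×65 = 2965.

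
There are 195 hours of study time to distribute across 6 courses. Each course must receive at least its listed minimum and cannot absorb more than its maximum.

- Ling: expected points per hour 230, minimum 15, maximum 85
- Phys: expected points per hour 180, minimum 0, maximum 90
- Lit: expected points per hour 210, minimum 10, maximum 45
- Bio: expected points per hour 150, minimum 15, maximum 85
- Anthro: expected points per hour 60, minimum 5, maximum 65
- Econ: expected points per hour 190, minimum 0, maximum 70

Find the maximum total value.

40100

Meeting every minimum uses 15+0+10+15+5+0 = 45 hours, leaving 150.
Rank by expected points per hour: Ling 230 > Lit 210 > Econ 190 > Phys 180 > Bio 150 > Anthro 60.
Ling takes 70 more to reach its cap of 85 ; 80 left.
Lit takes 35 more to reach its cap of 45 ; 45 left.
Only 45 left; Econ takes them to reach 45.
Total = 230×85 + 210×45 + 150×15 + 60×5 + 190×45 = 40100.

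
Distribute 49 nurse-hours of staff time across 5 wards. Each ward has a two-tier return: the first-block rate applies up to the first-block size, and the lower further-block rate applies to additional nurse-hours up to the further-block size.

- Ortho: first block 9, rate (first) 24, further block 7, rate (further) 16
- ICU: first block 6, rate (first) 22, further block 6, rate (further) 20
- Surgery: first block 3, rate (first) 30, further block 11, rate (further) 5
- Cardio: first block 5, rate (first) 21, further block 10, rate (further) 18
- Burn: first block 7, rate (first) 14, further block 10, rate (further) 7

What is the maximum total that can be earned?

997

Treat each block as its own option and order by rate: Surgery/first 30 > Ortho/first 24 > ICU/first 22 > Cardio/first 21 > ICU/second 20 > Cardio/second 18 > Ortho/second 16 > Burn/first 14 > Burn/second 7 > Surgery/second 5.
Fill Surgery first block (3 at 30) → 46 left.
Ortho first at 24: fill all 9 → 37 left.
ICU/first (22): +6 → 31 left.
Cardio first at 21: fill all 5 → 26 left.
ICU/second (20): +6 → 20 left.
Cardio second at 18: fill all 10 → 10 left.
Ortho second at 16: fill all 7 → 3 left.
Burn/first: +3 of 7 at 14; pool empty.
Total = 30×3 + 24×9 + 22×6 + 21×5 + 20×6 + 18×10 + 16×7 + 14×3 = 997.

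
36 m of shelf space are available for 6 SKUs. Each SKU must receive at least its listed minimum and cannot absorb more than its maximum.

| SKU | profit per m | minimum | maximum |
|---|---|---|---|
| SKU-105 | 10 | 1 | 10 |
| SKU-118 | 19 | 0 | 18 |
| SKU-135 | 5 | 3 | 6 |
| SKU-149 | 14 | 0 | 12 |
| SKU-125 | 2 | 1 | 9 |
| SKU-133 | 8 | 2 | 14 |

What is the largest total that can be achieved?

Meeting every minimum uses 1+0+3+0+1+2 = 7 m, leaving 29.
Rank by profit per m: SKU-118 19 > SKU-149 14 > SKU-105 10 > SKU-133 8 > SKU-135 5 > SKU-125 2.
SKU-118: +18 to 18 (cap) — 11 left.
SKU-149: +11 (room for 12) → 11. Pool exhausted.
Total = 10×1 + 19×18 + 5×3 + 14×11 + 2×1 + 8×2 = 539.

539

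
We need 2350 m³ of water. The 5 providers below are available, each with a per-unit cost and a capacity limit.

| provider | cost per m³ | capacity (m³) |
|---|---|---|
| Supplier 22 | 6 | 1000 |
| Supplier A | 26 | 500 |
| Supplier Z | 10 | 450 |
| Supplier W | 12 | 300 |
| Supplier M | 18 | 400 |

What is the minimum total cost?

Cheapest first:
Supplier 22 (6): use full 1000 → 1350 m³ to go.
Take 450 from Supplier Z at 10 → need 900 more.
Take 300 from Supplier W at 12 → need 600 more.
Supplier M (18): use full 400 → 200 m³ to go.
Supplier A at 26: take 200 of its 500 → requirement met.
Cost = 1000×6 + 450×10 + 300×12 + 400×18 + 200×26 = 26500.

26500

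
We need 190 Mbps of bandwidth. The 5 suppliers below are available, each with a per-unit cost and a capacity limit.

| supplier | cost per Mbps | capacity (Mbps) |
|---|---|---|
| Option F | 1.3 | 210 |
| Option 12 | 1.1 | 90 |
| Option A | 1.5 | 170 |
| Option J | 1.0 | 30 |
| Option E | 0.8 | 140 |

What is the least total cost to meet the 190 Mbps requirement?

Use suppliers in increasing cost order.
Option E at 0.8: take all 140 Mbps → 50 still needed.
Option J at 1.0: take all 30 Mbps → 20 still needed.
Option 12 (1.1): take the remaining 20 → done.
Option F, Option A: unused.
Cost = 140×0.8 + 30×1.0 + 20×1.1 = 164.

164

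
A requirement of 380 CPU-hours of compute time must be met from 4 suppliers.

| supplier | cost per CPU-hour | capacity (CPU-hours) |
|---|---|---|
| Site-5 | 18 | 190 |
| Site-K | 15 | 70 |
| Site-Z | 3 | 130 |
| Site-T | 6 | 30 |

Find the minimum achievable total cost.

Cheapest first:
Site-Z at 3: take all 130 CPU-hours — 250 still needed.
Site-T at 6: take all 30 CPU-hours — 220 still needed.
Site-K (15): use full 70 — 150 CPU-hours to go.
Site-5 at 18: take 150 of its 190 — requirement met.
Cost = 130×3 + 30×6 + 70×15 + 150×18 = 4320.

4320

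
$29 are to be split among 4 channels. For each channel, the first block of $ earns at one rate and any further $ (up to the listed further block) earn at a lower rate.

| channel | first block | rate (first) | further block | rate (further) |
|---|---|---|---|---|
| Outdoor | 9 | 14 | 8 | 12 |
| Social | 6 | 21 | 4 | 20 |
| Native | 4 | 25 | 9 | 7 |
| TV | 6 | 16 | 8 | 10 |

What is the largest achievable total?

Order all 8 blocks by rate: Native/tier1 25 > Social/tier1 21 > Social/tier2 20 > TV/tier1 16 > Outdoor/tier1 14 > Outdoor/tier2 12 > TV/tier2 10 > Native/tier2 7.
Native tier1 at 25: fill all 4 — 25 left.
Fill Social tier1 block (6 at 21) — 19 left.
Fill Social tier2 block (4 at 20) — 15 left.
TV tier1 at 16: fill all 6 — 9 left.
Fill Outdoor tier1 block (9 at 14) — 0 left.
Total = 25×4 + 21×6 + 20×4 + 16×6 + 14×9 = 528.

528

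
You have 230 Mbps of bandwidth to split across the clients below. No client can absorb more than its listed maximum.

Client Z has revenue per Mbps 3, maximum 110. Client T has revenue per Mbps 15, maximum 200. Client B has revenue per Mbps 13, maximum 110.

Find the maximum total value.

Highest revenue per Mbps first: Client T 15 > Client B 13 > Client Z 3.
Client T takes 200 to reach its cap of 200 → 30 left.
Only 30 left; Client B takes them to reach 30.
Total = 15×200 + 13×30 = 3390.

3390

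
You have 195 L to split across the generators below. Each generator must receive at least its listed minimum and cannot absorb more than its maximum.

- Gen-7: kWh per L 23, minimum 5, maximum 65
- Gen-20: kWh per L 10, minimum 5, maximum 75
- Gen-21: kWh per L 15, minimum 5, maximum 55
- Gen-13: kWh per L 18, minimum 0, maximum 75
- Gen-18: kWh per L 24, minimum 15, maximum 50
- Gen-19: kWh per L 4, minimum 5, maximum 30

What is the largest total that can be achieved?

Meeting every minimum uses 5+5+5+0+15+5 = 35 L, leaving 160.
Rank by kWh per L: Gen-18 24 > Gen-7 23 > Gen-13 18 > Gen-21 15 > Gen-20 10 > Gen-19 4.
Gen-18: +35 to 50 (cap) — 125 left.
Gen-7: +60 to 65 (cap) — 65 left.
Only 65 left; Gen-13 takes them to reach 65.
Total = 23×65 + 10×5 + 15×5 + 18×65 + 24×50 + 4×5 = 4010.

4010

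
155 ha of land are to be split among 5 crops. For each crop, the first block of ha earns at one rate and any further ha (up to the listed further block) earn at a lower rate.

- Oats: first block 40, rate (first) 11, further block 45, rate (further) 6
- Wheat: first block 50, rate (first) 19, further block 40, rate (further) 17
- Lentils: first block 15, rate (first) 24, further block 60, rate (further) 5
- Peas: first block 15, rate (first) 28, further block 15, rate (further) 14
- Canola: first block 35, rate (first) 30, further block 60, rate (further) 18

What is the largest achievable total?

3500

Order all 10 blocks by rate: Canola/first 30 > Peas/first 28 > Lentils/first 24 > Wheat/first 19 > Canola/second 18 > Wheat/second 17 > Peas/second 14 > Oats/first 11 > Oats/second 6 > Lentils/second 5.
Canola/first (30): +35 → 120 left.
Peas first at 28: fill all 15 → 105 left.
Lentils/first (24): +15 → 90 left.
Wheat/first (19): +50 → 40 left.
Canola/second: +40 of 60 at 18; pool empty.
Total = 30×35 + 28×15 + 24×15 + 19×50 + 18×40 = 3500.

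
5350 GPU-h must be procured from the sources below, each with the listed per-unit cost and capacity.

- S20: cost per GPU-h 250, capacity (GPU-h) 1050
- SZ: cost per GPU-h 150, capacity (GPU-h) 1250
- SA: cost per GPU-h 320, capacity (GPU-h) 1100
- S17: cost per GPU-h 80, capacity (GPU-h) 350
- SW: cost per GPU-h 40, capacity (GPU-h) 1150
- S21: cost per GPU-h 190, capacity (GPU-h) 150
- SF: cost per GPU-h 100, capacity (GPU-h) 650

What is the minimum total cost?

857500

Fill from the cheapest source first.
SW (40): use full 1150 → 4200 GPU-h to go.
S17 at 80: take all 350 GPU-h → 3850 still needed.
Take 650 from SF at 100 → need 3200 more.
SZ (150): use full 1250 → 1950 GPU-h to go.
S21 at 190: take all 150 GPU-h → 1800 still needed.
Take 1050 from S20 at 250 → need 750 more.
Take 750 from SA at 320 to finish.
Cost = 1150×40 + 350×80 + 650×100 + 1250×150 + 150×190 + 1050×250 + 750×320 = 857500.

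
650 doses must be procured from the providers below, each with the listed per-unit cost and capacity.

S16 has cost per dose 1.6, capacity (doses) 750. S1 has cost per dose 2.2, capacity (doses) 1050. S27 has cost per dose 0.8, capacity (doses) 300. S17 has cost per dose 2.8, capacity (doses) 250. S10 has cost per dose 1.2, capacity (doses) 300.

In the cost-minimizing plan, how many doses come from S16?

Fill from the cheapest provider first.
S27 at 0.8: take all 300 doses → 350 still needed.
S10 at 1.2: take all 300 doses → 50 still needed.
Take 50 from S16 at 1.6 to finish.
S1, S17: unused.

50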